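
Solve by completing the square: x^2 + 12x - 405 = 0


Start: x^2 + 12x - 405 = 0
Move constant: x^2 + 12x = 405
Half of 12 is 6, squared is 36
Add 36 to both sides: x^2 + 12x + 36 = 441
(x + 6)^2 = 441
x + 6 = ±21
x = -6 + 21 = 15 or x = -6 - 21 = -27

x = -27, x = 15


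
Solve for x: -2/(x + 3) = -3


Multiply both sides by (x + 3): -2 = -3(x + 3)
Distribute: -2 = -3x - 9
-3x = -2 + 9 = 7
x = -7/3

x = -7/3


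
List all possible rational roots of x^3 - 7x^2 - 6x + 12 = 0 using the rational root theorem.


Rational root theorem: possible roots are ±p/q where:
  p divides the constant term (12): p ∈ {1, 2, 3, 4, 6, 12}
  q divides the leading coefficient (1): q ∈ {1}

All possible rational roots: -12, -6, -4, -3, -2, -1, 1, 2, 3, 4, 6, 12

-12, -6, -4, -3, -2, -1, 1, 2, 3, 4, 6, 12


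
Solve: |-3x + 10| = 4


An absolute value equation |expr| = 4 gives two cases:
Case 1: -3x + 10 = 4
  -3x = -6, so x = 2
Case 2: -3x + 10 = -4
  -3x = -14, so x = 14/3

x = 2, x = 14/3


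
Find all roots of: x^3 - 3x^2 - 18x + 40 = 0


Let p(x) = x^3 - 3x^2 - 18x + 40. By the rational root theorem (leading coefficient 1), any rational root is an integer divisor of 40: try ±1, ±2, ... in turn.
Test x = 1: value = 20 ≠ 0.
Test x = -1: value = 54 ≠ 0.
Test x = 2: value = 0 ✓, so (x - 2) is a factor.
Synthetic division by (x - 2): bring down 1; 1(2) - 3 = -1; (-1)(2) - 18 = -20; (-20)(2) + 40 = 0 → quotient x^2 - x - 20, remainder 0.
Solve the quadratic x^2 - x - 20 = 0: discriminant = (-1)^2 - 4(1)(-20) = 1 + 80 = 81.
sqrt(81) = 9, so x = (1 ± 9)/2: x = 5 or x = -4.
Collecting all roots found:

x = -4, x = 2, x = 5


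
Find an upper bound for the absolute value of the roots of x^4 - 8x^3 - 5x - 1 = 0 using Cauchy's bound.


Cauchy's bound: all roots r satisfy |r| <= 1 + max(|a_i/a_n|) for i = 0,...,n-1
where a_n is the leading coefficient.

Coefficients: [1, -8, 0, -5, -1]
Leading coefficient a_n = 1
Ratios |a_i/a_n|: 8, 0, 5, 1
Maximum ratio: 8
Cauchy's bound: |r| <= 1 + 8 = 9

Upper bound = 9


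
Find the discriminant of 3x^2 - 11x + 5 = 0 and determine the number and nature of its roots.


For ax^2 + bx + c = 0, discriminant D = b^2 - 4ac
Here a = 3, b = -11, c = 5
D = (-11)^2 - 4(3)(5) = 121 - 60 = 61

D = 61 > 0 but not a perfect square
The equation has 2 distinct real irrational roots.

Discriminant = 61, 2 distinct real irrational roots


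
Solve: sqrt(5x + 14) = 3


Square both sides: 5x + 14 = 3^2 = 9
5x = 9 - 14 = -5
x = -1
Check: sqrt(5*(-1) + 14) = sqrt(9) = 3 ✓

x = -1


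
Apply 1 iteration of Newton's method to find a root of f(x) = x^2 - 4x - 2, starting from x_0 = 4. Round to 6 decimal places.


Newton's method: x_(n+1) = x_n - f(x_n)/f'(x_n)
f(x) = x^2 - 4x - 2
f'(x) = 2x - 4

Iteration 1:
  f(4.000000) = -2.000000
  f'(4.000000) = 4.000000
  x_1 = 4.000000 - (-2.000000)/(4.000000) = 4.500000

x_1 = 4.500000


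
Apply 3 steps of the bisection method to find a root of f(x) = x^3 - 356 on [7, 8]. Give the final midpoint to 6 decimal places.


f(x) = x^3 - 356
f(7) = -13 < 0
f(8) = 156 > 0

Step 1: midpoint = (7.000000 + 8.000000)/2 = 7.500000
  f(7.500000) = 65.875000
  f(mid) > 0, so root is in [7.000000, 7.500000]

Step 2: midpoint = (7.000000 + 7.500000)/2 = 7.250000
  f(7.250000) = 25.078125
  f(mid) > 0, so root is in [7.000000, 7.250000]

Step 3: midpoint = (7.000000 + 7.250000)/2 = 7.125000
  f(7.125000) = 5.705078
  f(mid) > 0, so root is in [7.000000, 7.125000]

midpoint = 7.125000


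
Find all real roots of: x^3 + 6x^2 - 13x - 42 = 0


Let p(x) = x^3 + 6x^2 - 13x - 42. By the rational root theorem (leading coefficient 1), any rational root is an integer divisor of 42: try ±1, ±2, ... in turn.
Test x = 1: value = -48 ≠ 0.
Test x = -1: value = -24 ≠ 0.
Test x = 2: value = -36 ≠ 0.
Test x = -2: value = 0 ✓, so (x + 2) is a factor.
Synthetic division by (x + 2): bring down 1; 1(-2) + 6 = 4; 4(-2) - 13 = -21; (-21)(-2) - 42 = 0 → quotient x^2 + 4x - 21, remainder 0.
Solve the quadratic x^2 + 4x - 21 = 0: discriminant = 4^2 - 4(1)(-21) = 16 + 84 = 100.
sqrt(100) = 10, so x = (-4 ± 10)/2: x = 3 or x = -7.

x = -7, x = -2, x = 3


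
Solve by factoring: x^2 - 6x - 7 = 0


We need two numbers that multiply to -7 and add to -6.
Those numbers are -7 and 1 (since (-7) * 1 = -7 and (-7) + 1 = -6).
So x^2 - 6x - 7 = (x - 7)(x + 1) = 0
Setting each factor to zero: x = 7 or x = -1

x = -1, x = 7


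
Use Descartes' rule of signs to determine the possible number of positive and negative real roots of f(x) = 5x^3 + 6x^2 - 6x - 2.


Descartes' rule of signs:

For positive roots, count sign changes in f(x) = 5x^3 + 6x^2 - 6x - 2:
Signs of coefficients: +, +, -, -
Number of sign changes: 1
Possible positive real roots: 1

For negative roots, examine f(-x) = -5x^3 + 6x^2 + 6x - 2:
Signs of coefficients: -, +, +, -
Number of sign changes: 2
Possible negative real roots: 2, 0

Positive roots: 1; Negative roots: 2 or 0


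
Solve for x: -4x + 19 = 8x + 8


Starting with: -4x + 19 = 8x + 8
Move all x terms to left: (-4 - 8)x = 8 - 19
Simplify: -12x = -11
Divide both sides by -12: x = 11/12

x = 11/12


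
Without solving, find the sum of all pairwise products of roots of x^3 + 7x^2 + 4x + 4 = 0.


By Vieta's formulas for x^3 + bx^2 + cx + d = 0:
  r1 + r2 + r3 = -b/a = -7
  r1*r2 + r1*r3 + r2*r3 = c/a = 4
  r1*r2*r3 = -d/a = -4


Sum of pairwise products = 4


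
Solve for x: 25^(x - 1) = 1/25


Express both sides with the same base.
1/25 = 25^(-1)
Since the bases match, equate exponents: x - 1 = -1
So x = -1 - (-1) = 0

x = 0


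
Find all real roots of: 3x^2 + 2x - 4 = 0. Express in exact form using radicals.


Using the quadratic formula: x = (-b ± sqrt(b^2 - 4ac)) / (2a)
Here a = 3, b = 2, c = -4
Discriminant = b^2 - 4ac = 2^2 - 4(3)(-4) = 4 + 48 = 52
Since discriminant = 52 > 0, there are two real roots.
x = (-2 ± 2*sqrt(13)) / 6
Simplifying: x = (-1 ± sqrt(13)) / 3
Numerically: x ≈ 0.8685 or x ≈ -1.5352

x = (-1 + sqrt(13)) / 3 or x = (-1 - sqrt(13)) / 3


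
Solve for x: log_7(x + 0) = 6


Convert to exponential form: x + 0 = 7^6 = 117649
x = 117649 - 0 = 117649
Check: log_7(117649 + 0) = log_7(117649) = log_7(117649) = 6 ✓

x = 117649


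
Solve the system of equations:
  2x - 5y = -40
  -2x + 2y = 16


Using Cramer's rule:
Determinant D = (2)(2) - (-2)(-5) = 4 - 10 = -6
Dx = (-40)(2) - (16)(-5) = -80 + 80 = 0
Dy = (2)(16) - (-2)(-40) = 32 - 80 = -48
x = Dx/D = 0/-6 = 0
y = Dy/D = -48/-6 = 8

x = 0, y = 8


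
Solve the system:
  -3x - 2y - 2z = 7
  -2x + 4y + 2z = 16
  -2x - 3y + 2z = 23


Using Cramer's rule. Expand each determinant along the first row.
D  = (-3)*[4*2 - 2*(-3)] - (-2)*[(-2)*2 - 2*(-2)] + (-2)*[(-2)*(-3) - 4*(-2)]
  = (-3)*(14) - (-2)*(0) + (-2)*(14) = -70
Dx = 7*[4*2 - 2*(-3)] - (-2)*[16*2 - 2*23] + (-2)*[16*(-3) - 4*23]
  = 7*(14) - (-2)*(-14) + (-2)*(-140) = 350
Dy = (-3)*[16*2 - 2*23] - 7*[(-2)*2 - 2*(-2)] + (-2)*[(-2)*23 - 16*(-2)]
  = (-3)*(-14) - 7*(0) + (-2)*(-14) = 70
Dz = (-3)*[4*23 - 16*(-3)] - (-2)*[(-2)*23 - 16*(-2)] + 7*[(-2)*(-3) - 4*(-2)]
  = (-3)*(140) - (-2)*(-14) + 7*(14) = -350
x = Dx/D = 350/-70 = -5, y = Dy/D = 70/-70 = -1, z = Dz/D = -350/-70 = 5
Check eq1: (-3)(-5) + (-2)(-1) + (-2)(5) = 7 = 7 ✓
Check eq2: (-2)(-5) + (4)(-1) + (2)(5) = 16 = 16 ✓
Check eq3: (-2)(-5) + (-3)(-1) + (2)(5) = 23 = 23 ✓

x = -5, y = -1, z = 5


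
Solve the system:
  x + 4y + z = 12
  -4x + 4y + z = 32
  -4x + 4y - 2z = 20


Using Cramer's rule. Expand each determinant along the first row.
D  = 1*[4*(-2) - 1*4] - 4*[(-4)*(-2) - 1*(-4)] + 1*[(-4)*4 - 4*(-4)]
  = 1*(-12) - 4*(12) + 1*(0) = -60
Dx = 12*[4*(-2) - 1*4] - 4*[32*(-2) - 1*20] + 1*[32*4 - 4*20]
  = 12*(-12) - 4*(-84) + 1*(48) = 240
Dy = 1*[32*(-2) - 1*20] - 12*[(-4)*(-2) - 1*(-4)] + 1*[(-4)*20 - 32*(-4)]
  = 1*(-84) - 12*(12) + 1*(48) = -180
Dz = 1*[4*20 - 32*4] - 4*[(-4)*20 - 32*(-4)] + 12*[(-4)*4 - 4*(-4)]
  = 1*(-48) - 4*(48) + 12*(0) = -240
x = Dx/D = 240/-60 = -4, y = Dy/D = -180/-60 = 3, z = Dz/D = -240/-60 = 4
Check eq1: (1)(-4) + (4)(3) + (1)(4) = 12 = 12 ✓
Check eq2: (-4)(-4) + (4)(3) + (1)(4) = 32 = 32 ✓
Check eq3: (-4)(-4) + (4)(3) + (-2)(4) = 20 = 20 ✓

x = -4, y = 3, z = 4


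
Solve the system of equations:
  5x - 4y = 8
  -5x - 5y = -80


Using Cramer's rule:
Determinant D = (5)(-5) - (-5)(-4) = -25 - 20 = -45
Dx = (8)(-5) - (-80)(-4) = -40 - 320 = -360
Dy = (5)(-80) - (-5)(8) = -400 + 40 = -360
x = Dx/D = -360/-45 = 8
y = Dy/D = -360/-45 = 8

x = 8, y = 8


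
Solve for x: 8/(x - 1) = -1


Multiply both sides by (x - 1): 8 = -1(x - 1)
Distribute: 8 = -x + 1
-x = 8 - 1 = 7
x = -7

x = -7


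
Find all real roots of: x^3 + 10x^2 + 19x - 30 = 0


Let p(x) = x^3 + 10x^2 + 19x - 30. By the rational root theorem (leading coefficient 1), any rational root is an integer divisor of 30: try ±1, ±2, ... in turn.
Test x = 1: value = 0 ✓, so (x - 1) is a factor.
Synthetic division by (x - 1): bring down 1; 1(1) + 10 = 11; 11(1) + 19 = 30; 30(1) - 30 = 0 → quotient x^2 + 11x + 30, remainder 0.
Solve the quadratic x^2 + 11x + 30 = 0: discriminant = 11^2 - 4(1)(30) = 121 - 120 = 1.
sqrt(1) = 1, so x = (-11 ± 1)/2: x = -5 or x = -6.

x = -6, x = -5, x = 1


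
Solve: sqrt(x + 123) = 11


Square both sides: x + 123 = 11^2 = 121
x = 121 - 123 = -2
x = -2
Check: sqrt(1*(-2) + 123) = sqrt(121) = 11 ✓

x = -2


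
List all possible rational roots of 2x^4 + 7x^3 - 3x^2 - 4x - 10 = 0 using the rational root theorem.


Rational root theorem: possible roots are ±p/q where:
  p divides the constant term (-10): p ∈ {1, 2, 5, 10}
  q divides the leading coefficient (2): q ∈ {1, 2}

All possible rational roots: -10, -5, -5/2, -2, -1, -1/2, 1/2, 1, 2, 5/2, 5, 10

-10, -5, -5/2, -2, -1, -1/2, 1/2, 1, 2, 5/2, 5, 10


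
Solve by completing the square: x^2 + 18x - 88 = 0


Start: x^2 + 18x - 88 = 0
Move constant: x^2 + 18x = 88
Half of 18 is 9, squared is 81
Add 81 to both sides: x^2 + 18x + 81 = 169
(x + 9)^2 = 169
x + 9 = ±13
x = -9 + 13 = 4 or x = -9 - 13 = -22

x = -22, x = 4


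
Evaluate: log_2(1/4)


We need the exponent such that 2^? = 1/4
2^(-2) = 1/2^2 = 1/4
Therefore log_2(1/4) = -2

-2


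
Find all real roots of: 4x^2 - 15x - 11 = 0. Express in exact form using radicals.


Using the quadratic formula: x = (-b ± sqrt(b^2 - 4ac)) / (2a)
Here a = 4, b = -15, c = -11
Discriminant = b^2 - 4ac = (-15)^2 - 4(4)(-11) = 225 + 176 = 401
Since discriminant = 401 > 0, there are two real roots.
x = (15 ± sqrt(401)) / 8
Numerically: x ≈ 4.3781 or x ≈ -0.6281

x = (15 + sqrt(401)) / 8 or x = (15 - sqrt(401)) / 8


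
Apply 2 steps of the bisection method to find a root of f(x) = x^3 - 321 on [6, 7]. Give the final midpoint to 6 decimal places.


f(x) = x^3 - 321
f(6) = -105 < 0
f(7) = 22 > 0

Step 1: midpoint = (6.000000 + 7.000000)/2 = 6.500000
  f(6.500000) = -46.375000
  f(mid) < 0, so root is in [6.500000, 7.000000]

Step 2: midpoint = (6.500000 + 7.000000)/2 = 6.750000
  f(6.750000) = -13.453125
  f(mid) < 0, so root is in [6.750000, 7.000000]

midpoint = 6.750000


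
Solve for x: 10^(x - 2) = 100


Express both sides with the same base.
100 = 10^2
Since the bases match, equate exponents: x - 2 = 2
So x = 2 - (-2) = 4

x = 4


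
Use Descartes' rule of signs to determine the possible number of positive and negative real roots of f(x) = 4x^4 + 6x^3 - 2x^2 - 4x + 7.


Descartes' rule of signs:

For positive roots, count sign changes in f(x) = 4x^4 + 6x^3 - 2x^2 - 4x + 7:
Signs of coefficients: +, +, -, -, +
Number of sign changes: 2
Possible positive real roots: 2, 0

For negative roots, examine f(-x) = 4x^4 - 6x^3 - 2x^2 + 4x + 7:
Signs of coefficients: +, -, -, +, +
Number of sign changes: 2
Possible negative real roots: 2, 0

Positive roots: 2 or 0; Negative roots: 2 or 0


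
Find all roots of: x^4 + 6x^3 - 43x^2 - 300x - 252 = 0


Let p(x) = x^4 + 6x^3 - 43x^2 - 300x - 252. By the rational root theorem (leading coefficient 1), any rational root is an integer divisor of 252: try ±1, ±2, ... in turn.
Test x = 1: value = -588 ≠ 0.
Test x = -1: value = 0 ✓, so (x + 1) is a factor.
Synthetic division by (x + 1): bring down 1; 1(-1) + 6 = 5; 5(-1) - 43 = -48; (-48)(-1) - 300 = -252; (-252)(-1) - 252 = 0 → quotient x^3 + 5x^2 - 48x - 252, remainder 0.
Continue with the quotient x^3 + 5x^2 - 48x - 252 (candidates must divide 252; re-test x = -1 first in case it repeats).
Test x = -1: value = -200 ≠ 0.
Test x = 2: value = -320 ≠ 0.
Test x = -2: value = -144 ≠ 0.
Test x = 3: value = -324 ≠ 0.
Test x = -3: value = -90 ≠ 0.
Test x = 4: value = -300 ≠ 0.
Test x = -4: value = -44 ≠ 0.
Test x = 6: value = -144 ≠ 0.
Test x = -6: value = 0 ✓, so (x + 6) is a factor.
Synthetic division by (x + 6): bring down 1; 1(-6) + 5 = -1; (-1)(-6) - 48 = -42; (-42)(-6) - 252 = 0 → quotient x^2 - x - 42, remainder 0.
Solve the quadratic x^2 - x - 42 = 0: discriminant = (-1)^2 - 4(1)(-42) = 1 + 168 = 169.
sqrt(169) = 13, so x = (1 ± 13)/2: x = 7 or x = -6.
Collecting all roots found:

x = -6 (multiplicity 2), x = -1, x = 7


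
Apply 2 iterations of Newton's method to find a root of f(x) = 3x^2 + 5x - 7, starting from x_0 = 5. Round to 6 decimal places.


Newton's method: x_(n+1) = x_n - f(x_n)/f'(x_n)
f(x) = 3x^2 + 5x - 7
f'(x) = 6x + 5

Iteration 1:
  f(5.000000) = 93.000000
  f'(5.000000) = 35.000000
  x_1 = 5.000000 - (93.000000)/(35.000000) = 2.342857

Iteration 2:
  f(2.342857) = 21.181224
  f'(2.342857) = 19.057143
  x_2 = 2.342857 - (21.181224)/(19.057143) = 1.231399

x_2 = 1.231399


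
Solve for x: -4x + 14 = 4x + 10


Starting with: -4x + 14 = 4x + 10
Move all x terms to left: (-4 - 4)x = 10 - 14
Simplify: -8x = -4
Divide both sides by -8: x = 1/2

x = 1/2


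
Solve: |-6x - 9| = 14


An absolute value equation |expr| = 14 gives two cases:
Case 1: -6x - 9 = 14
  -6x = 23, so x = -23/6
Case 2: -6x - 9 = -14
  -6x = -5, so x = 5/6

x = -23/6, x = 5/6


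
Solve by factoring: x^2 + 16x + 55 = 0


We need two numbers that multiply to 55 and add to 16.
Those numbers are 5 and 11 (since 5 * 11 = 55 and 5 + 11 = 16).
So x^2 + 16x + 55 = (x + 5)(x + 11) = 0
Setting each factor to zero: x = -5 or x = -11

x = -11, x = -5


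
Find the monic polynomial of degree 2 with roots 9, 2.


A monic polynomial with roots 9, 2 is:
p(x) = (x - 9)(x - 2)
After multiplying by (x - 9): x - 9
After multiplying by (x - 2): x^2 - 11x + 18

x^2 - 11x + 18


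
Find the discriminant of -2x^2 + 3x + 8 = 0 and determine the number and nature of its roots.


For ax^2 + bx + c = 0, discriminant D = b^2 - 4ac
Here a = -2, b = 3, c = 8
D = (3)^2 - 4(-2)(8) = 9 + 64 = 73

D = 73 > 0 but not a perfect square
The equation has 2 distinct real irrational roots.

Discriminant = 73, 2 distinct real irrational roots


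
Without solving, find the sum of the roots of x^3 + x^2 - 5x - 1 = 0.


By Vieta's formulas for x^3 + bx^2 + cx + d = 0:
  r1 + r2 + r3 = -b/a = -1
  r1*r2 + r1*r3 + r2*r3 = c/a = -5
  r1*r2*r3 = -d/a = 1


Sum = -1


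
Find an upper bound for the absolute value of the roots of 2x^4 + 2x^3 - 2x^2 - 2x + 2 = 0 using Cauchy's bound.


Cauchy's bound: all roots r satisfy |r| <= 1 + max(|a_i/a_n|) for i = 0,...,n-1
where a_n is the leading coefficient.

Coefficients: [2, 2, -2, -2, 2]
Leading coefficient a_n = 2
Ratios |a_i/a_n|: 1, 1, 1, 1
Maximum ratio: 1
Cauchy's bound: |r| <= 1 + 1 = 2

Upper bound = 2


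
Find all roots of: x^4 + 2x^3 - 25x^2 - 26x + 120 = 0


Let p(x) = x^4 + 2x^3 - 25x^2 - 26x + 120. By the rational root theorem (leading coefficient 1), any rational root is an integer divisor of 120: try ±1, ±2, ... in turn.
Test x = 1: value = 72 ≠ 0.
Test x = -1: value = 120 ≠ 0.
Test x = 2: value = 0 ✓, so (x - 2) is a factor.
Synthetic division by (x - 2): bring down 1; 1(2) + 2 = 4; 4(2) - 25 = -17; (-17)(2) - 26 = -60; (-60)(2) + 120 = 0 → quotient x^3 + 4x^2 - 17x - 60, remainder 0.
Continue with the quotient x^3 + 4x^2 - 17x - 60 (candidates must divide 60; re-test x = 2 first in case it repeats).
Test x = 2: value = -70 ≠ 0.
Test x = -2: value = -18 ≠ 0.
Test x = 3: value = -48 ≠ 0.
Test x = -3: value = 0 ✓, so (x + 3) is a factor.
Synthetic division by (x + 3): bring down 1; 1(-3) + 4 = 1; 1(-3) - 17 = -20; (-20)(-3) - 60 = 0 → quotient x^2 + x - 20, remainder 0.
Solve the quadratic x^2 + x - 20 = 0: discriminant = 1^2 - 4(1)(-20) = 1 + 80 = 81.
sqrt(81) = 9, so x = (-1 ± 9)/2: x = 4 or x = -5.
Collecting all roots found:

x = -5, x = -3, x = 2, x = 4


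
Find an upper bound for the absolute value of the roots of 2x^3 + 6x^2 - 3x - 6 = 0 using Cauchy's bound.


Cauchy's bound: all roots r satisfy |r| <= 1 + max(|a_i/a_n|) for i = 0,...,n-1
where a_n is the leading coefficient.

Coefficients: [2, 6, -3, -6]
Leading coefficient a_n = 2
Ratios |a_i/a_n|: 3, 3/2, 3
Maximum ratio: 3
Cauchy's bound: |r| <= 1 + 3 = 4

Upper bound = 4


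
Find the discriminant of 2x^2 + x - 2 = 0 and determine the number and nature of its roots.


For ax^2 + bx + c = 0, discriminant D = b^2 - 4ac
Here a = 2, b = 1, c = -2
D = (1)^2 - 4(2)(-2) = 1 + 16 = 17

D = 17 > 0 but not a perfect square
The equation has 2 distinct real irrational roots.

Discriminant = 17, 2 distinct real irrational roots


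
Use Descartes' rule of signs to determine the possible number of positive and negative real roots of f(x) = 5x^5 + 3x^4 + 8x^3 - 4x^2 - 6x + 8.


Descartes' rule of signs:

For positive roots, count sign changes in f(x) = 5x^5 + 3x^4 + 8x^3 - 4x^2 - 6x + 8:
Signs of coefficients: +, +, +, -, -, +
Number of sign changes: 2
Possible positive real roots: 2, 0

For negative roots, examine f(-x) = -5x^5 + 3x^4 - 8x^3 - 4x^2 + 6x + 8:
Signs of coefficients: -, +, -, -, +, +
Number of sign changes: 3
Possible negative real roots: 3, 1

Positive roots: 2 or 0; Negative roots: 3 or 1


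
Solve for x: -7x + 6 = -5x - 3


Starting with: -7x + 6 = -5x - 3
Move all x terms to left: (-7 + 5)x = -3 - 6
Simplify: -2x = -9
Divide both sides by -2: x = 9/2

x = 9/2


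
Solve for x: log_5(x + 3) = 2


Convert to exponential form: x + 3 = 5^2 = 25
x = 25 - 3 = 22
Check: log_5(22 + 3) = log_5(25) = log_5(25) = 2 ✓

x = 22


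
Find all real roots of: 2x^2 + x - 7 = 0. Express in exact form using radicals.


Using the quadratic formula: x = (-b ± sqrt(b^2 - 4ac)) / (2a)
Here a = 2, b = 1, c = -7
Discriminant = b^2 - 4ac = 1^2 - 4(2)(-7) = 1 + 56 = 57
Since discriminant = 57 > 0, there are two real roots.
x = (-1 ± sqrt(57)) / 4
Numerically: x ≈ 1.6375 or x ≈ -2.1375

x = (-1 + sqrt(57)) / 4 or x = (-1 - sqrt(57)) / 4


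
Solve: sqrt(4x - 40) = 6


Square both sides: 4x - 40 = 6^2 = 36
4x = 36 + 40 = 76
x = 19
Check: sqrt(4*19 - 40) = sqrt(36) = 6 ✓

x = 19


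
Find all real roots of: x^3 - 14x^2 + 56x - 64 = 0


Let p(x) = x^3 - 14x^2 + 56x - 64. By the rational root theorem (leading coefficient 1), any rational root is an integer divisor of 64: try ±1, ±2, ... in turn.
Test x = 1: value = -21 ≠ 0.
Test x = -1: value = -135 ≠ 0.
Test x = 2: value = 0 ✓, so (x - 2) is a factor.
Synthetic division by (x - 2): bring down 1; 1(2) - 14 = -12; (-12)(2) + 56 = 32; 32(2) - 64 = 0 → quotient x^2 - 12x + 32, remainder 0.
Solve the quadratic x^2 - 12x + 32 = 0: discriminant = (-12)^2 - 4(1)(32) = 144 - 128 = 16.
sqrt(16) = 4, so x = (12 ± 4)/2: x = 8 or x = 4.

x = 2, x = 4, x = 8


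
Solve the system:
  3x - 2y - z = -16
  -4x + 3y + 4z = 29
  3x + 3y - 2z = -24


Using Cramer's rule. Expand each determinant along the first row.
D  = 3*[3*(-2) - 4*3] - (-2)*[(-4)*(-2) - 4*3] + (-1)*[(-4)*3 - 3*3]
  = 3*(-18) - (-2)*(-4) + (-1)*(-21) = -41
Dx = (-16)*[3*(-2) - 4*3] - (-2)*[29*(-2) - 4*(-24)] + (-1)*[29*3 - 3*(-24)]
  = (-16)*(-18) - (-2)*(38) + (-1)*(159) = 205
Dy = 3*[29*(-2) - 4*(-24)] - (-16)*[(-4)*(-2) - 4*3] + (-1)*[(-4)*(-24) - 29*3]
  = 3*(38) - (-16)*(-4) + (-1)*(9) = 41
Dz = 3*[3*(-24) - 29*3] - (-2)*[(-4)*(-24) - 29*3] + (-16)*[(-4)*3 - 3*3]
  = 3*(-159) - (-2)*(9) + (-16)*(-21) = -123
x = Dx/D = 205/-41 = -5, y = Dy/D = 41/-41 = -1, z = Dz/D = -123/-41 = 3
Check eq1: (3)(-5) + (-2)(-1) + (-1)(3) = -16 = -16 ✓
Check eq2: (-4)(-5) + (3)(-1) + (4)(3) = 29 = 29 ✓
Check eq3: (3)(-5) + (3)(-1) + (-2)(3) = -24 = -24 ✓

x = -5, y = -1, z = 3


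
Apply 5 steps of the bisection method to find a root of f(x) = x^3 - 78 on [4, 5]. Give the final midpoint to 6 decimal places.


f(x) = x^3 - 78
f(4) = -14 < 0
f(5) = 47 > 0

Step 1: midpoint = (4.000000 + 5.000000)/2 = 4.500000
  f(4.500000) = 13.125000
  f(mid) > 0, so root is in [4.000000, 4.500000]

Step 2: midpoint = (4.000000 + 4.500000)/2 = 4.250000
  f(4.250000) = -1.234375
  f(mid) < 0, so root is in [4.250000, 4.500000]

Step 3: midpoint = (4.250000 + 4.500000)/2 = 4.375000
  f(4.375000) = 5.740234
  f(mid) > 0, so root is in [4.250000, 4.375000]

Step 4: midpoint = (4.250000 + 4.375000)/2 = 4.312500
  f(4.312500) = 2.202393
  f(mid) > 0, so root is in [4.250000, 4.312500]

Step 5: midpoint = (4.250000 + 4.312500)/2 = 4.281250
  f(4.281250) = 0.471466
  f(mid) > 0, so root is in [4.250000, 4.281250]

midpoint = 4.281250


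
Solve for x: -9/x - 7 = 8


Subtract -7 from both sides: -9/x = 15
Multiply both sides by x: -9 = 15 * x
Divide by 15: x = -3/5

x = -3/5


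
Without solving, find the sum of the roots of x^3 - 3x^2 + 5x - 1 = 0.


By Vieta's formulas for x^3 + bx^2 + cx + d = 0:
  r1 + r2 + r3 = -b/a = 3
  r1*r2 + r1*r3 + r2*r3 = c/a = 5
  r1*r2*r3 = -d/a = 1


Sum = 3


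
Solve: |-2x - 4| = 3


An absolute value equation |expr| = 3 gives two cases:
Case 1: -2x - 4 = 3
  -2x = 7, so x = -7/2
Case 2: -2x - 4 = -3
  -2x = 1, so x = -1/2

x = -7/2, x = -1/2


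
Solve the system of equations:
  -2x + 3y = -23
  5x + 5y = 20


Using Cramer's rule:
Determinant D = (-2)(5) - (5)(3) = -10 - 15 = -25
Dx = (-23)(5) - (20)(3) = -115 - 60 = -175
Dy = (-2)(20) - (5)(-23) = -40 + 115 = 75
x = Dx/D = -175/-25 = 7
y = Dy/D = 75/-25 = -3

x = 7, y = -3


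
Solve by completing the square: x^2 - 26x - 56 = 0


Start: x^2 - 26x - 56 = 0
Move constant: x^2 - 26x = 56
Half of -26 is -13, squared is 169
Add 169 to both sides: x^2 - 26x + 169 = 225
(x - 13)^2 = 225
x - 13 = ±15
x = 13 + 15 = 28 or x = 13 - 15 = -2

x = -2, x = 28


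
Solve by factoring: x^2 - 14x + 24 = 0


We need two numbers that multiply to 24 and add to -14.
Those numbers are -12 and -2 (since (-12) * (-2) = 24 and (-12) + (-2) = -14).
So x^2 - 14x + 24 = (x - 12)(x - 2) = 0
Setting each factor to zero: x = 12 or x = 2

x = 2, x = 12


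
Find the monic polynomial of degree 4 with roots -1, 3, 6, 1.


A monic polynomial with roots -1, 3, 6, 1 is:
p(x) = (x + 1)(x - 3)(x - 6)(x - 1)
After multiplying by (x + 1): x + 1
After multiplying by (x - 3): x^2 - 2x - 3
After multiplying by (x - 6): x^3 - 8x^2 + 9x + 18
After multiplying by (x - 1): x^4 - 9x^3 + 17x^2 + 9x - 18

x^4 - 9x^3 + 17x^2 + 9x - 18


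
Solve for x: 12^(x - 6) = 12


Express both sides with the same base.
12 = 12^1
Since the bases match, equate exponents: x - 6 = 1
So x = 1 - (-6) = 7

x = 7


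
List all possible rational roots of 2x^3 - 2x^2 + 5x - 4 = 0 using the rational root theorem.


Rational root theorem: possible roots are ±p/q where:
  p divides the constant term (-4): p ∈ {1, 2, 4}
  q divides the leading coefficient (2): q ∈ {1, 2}

All possible rational roots: -4, -2, -1, -1/2, 1/2, 1, 2, 4

-4, -2, -1, -1/2, 1/2, 1, 2, 4


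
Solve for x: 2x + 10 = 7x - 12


Starting with: 2x + 10 = 7x - 12
Move all x terms to left: (2 - 7)x = -12 - 10
Simplify: -5x = -22
Divide both sides by -5: x = 22/5

x = 22/5


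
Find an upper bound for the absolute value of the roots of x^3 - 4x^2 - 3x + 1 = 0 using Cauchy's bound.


Cauchy's bound: all roots r satisfy |r| <= 1 + max(|a_i/a_n|) for i = 0,...,n-1
where a_n is the leading coefficient.

Coefficients: [1, -4, -3, 1]
Leading coefficient a_n = 1
Ratios |a_i/a_n|: 4, 3, 1
Maximum ratio: 4
Cauchy's bound: |r| <= 1 + 4 = 5

Upper bound = 5


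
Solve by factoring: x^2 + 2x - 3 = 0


We need two numbers that multiply to -3 and add to 2.
Those numbers are 3 and -1 (since 3 * (-1) = -3 and 3 + (-1) = 2).
So x^2 + 2x - 3 = (x + 3)(x - 1) = 0
Setting each factor to zero: x = -3 or x = 1

x = -3, x = 1


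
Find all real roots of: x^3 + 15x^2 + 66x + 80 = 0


Let p(x) = x^3 + 15x^2 + 66x + 80. By the rational root theorem (leading coefficient 1), any rational root is an integer divisor of 80: try ±1, ±2, ... in turn.
Test x = 1: value = 162 ≠ 0.
Test x = -1: value = 28 ≠ 0.
Test x = 2: value = 280 ≠ 0.
Test x = -2: value = 0 ✓, so (x + 2) is a factor.
Synthetic division by (x + 2): bring down 1; 1(-2) + 15 = 13; 13(-2) + 66 = 40; 40(-2) + 80 = 0 → quotient x^2 + 13x + 40, remainder 0.
Solve the quadratic x^2 + 13x + 40 = 0: discriminant = 13^2 - 4(1)(40) = 169 - 160 = 9.
sqrt(9) = 3, so x = (-13 ± 3)/2: x = -5 or x = -8.

x = -8, x = -5, x = -2


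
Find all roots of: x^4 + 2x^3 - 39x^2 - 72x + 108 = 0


Let p(x) = x^4 + 2x^3 - 39x^2 - 72x + 108. By the rational root theorem (leading coefficient 1), any rational root is an integer divisor of 108: try ±1, ±2, ... in turn.
Test x = 1: value = 0 ✓, so (x - 1) is a factor.
Synthetic division by (x - 1): bring down 1; 1(1) + 2 = 3; 3(1) - 39 = -36; (-36)(1) - 72 = -108; (-108)(1) + 108 = 0 → quotient x^3 + 3x^2 - 36x - 108, remainder 0.
Continue with the quotient x^3 + 3x^2 - 36x - 108 (candidates must divide 108; re-test x = 1 first in case it repeats).
Test x = 1: value = -140 ≠ 0.
Test x = -1: value = -70 ≠ 0.
Test x = 2: value = -160 ≠ 0.
Test x = -2: value = -32 ≠ 0.
Test x = 3: value = -162 ≠ 0.
Test x = -3: value = 0 ✓, so (x + 3) is a factor.
Synthetic division by (x + 3): bring down 1; 1(-3) + 3 = 0; 0(-3) - 36 = -36; (-36)(-3) - 108 = 0 → quotient x^2 - 36, remainder 0.
Solve the quadratic x^2 - 36 = 0: discriminant = 0^2 - 4(1)(-36) = 0 + 144 = 144.
sqrt(144) = 12, so x = (0 ± 12)/2: x = 6 or x = -6.
Collecting all roots found:

x = -6, x = -3, x = 1, x = 6


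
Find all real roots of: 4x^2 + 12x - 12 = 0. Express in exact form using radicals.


Using the quadratic formula: x = (-b ± sqrt(b^2 - 4ac)) / (2a)
Here a = 4, b = 12, c = -12
Discriminant = b^2 - 4ac = 12^2 - 4(4)(-12) = 144 + 192 = 336
Since discriminant = 336 > 0, there are two real roots.
x = (-12 ± 4*sqrt(21)) / 8
Simplifying: x = (-3 ± sqrt(21)) / 2
Numerically: x ≈ 0.7913 or x ≈ -3.7913

x = (-3 + sqrt(21)) / 2 or x = (-3 - sqrt(21)) / 2


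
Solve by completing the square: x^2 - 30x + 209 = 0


Start: x^2 - 30x + 209 = 0
Move constant: x^2 - 30x = -209
Half of -30 is -15, squared is 225
Add 225 to both sides: x^2 - 30x + 225 = 16
(x - 15)^2 = 16
x - 15 = ±4
x = 15 + 4 = 19 or x = 15 - 4 = 11

x = 11, x = 19


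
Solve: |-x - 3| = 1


An absolute value equation |expr| = 1 gives two cases:
Case 1: -x - 3 = 1
  -x = 4, so x = -4
Case 2: -x - 3 = -1
  -x = 2, so x = -2

x = -4, x = -2


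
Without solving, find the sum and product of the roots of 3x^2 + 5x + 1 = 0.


By Vieta's formulas for ax^2 + bx + c = 0:
  Sum of roots = -b/a
  Product of roots = c/a

Here a = 3, b = 5, c = 1
Sum = -(5)/3 = -5/3
Product = 1/3 = 1/3

Sum = -5/3, Product = 1/3


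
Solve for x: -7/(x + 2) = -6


Multiply both sides by (x + 2): -7 = -6(x + 2)
Distribute: -7 = -6x - 12
-6x = -7 + 12 = 5
x = -5/6

x = -5/6


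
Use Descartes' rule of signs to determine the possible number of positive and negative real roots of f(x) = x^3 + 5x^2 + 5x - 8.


Descartes' rule of signs:

For positive roots, count sign changes in f(x) = x^3 + 5x^2 + 5x - 8:
Signs of coefficients: +, +, +, -
Number of sign changes: 1
Possible positive real roots: 1

For negative roots, examine f(-x) = -x^3 + 5x^2 - 5x - 8:
Signs of coefficients: -, +, -, -
Number of sign changes: 2
Possible negative real roots: 2, 0

Positive roots: 1; Negative roots: 2 or 0


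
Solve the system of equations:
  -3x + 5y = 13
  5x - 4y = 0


Using Cramer's rule:
Determinant D = (-3)(-4) - (5)(5) = 12 - 25 = -13
Dx = (13)(-4) - (0)(5) = -52 - 0 = -52
Dy = (-3)(0) - (5)(13) = 0 - 65 = -65
x = Dx/D = -52/-13 = 4
y = Dy/D = -65/-13 = 5

x = 4, y = 5


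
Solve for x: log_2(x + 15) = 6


Convert to exponential form: x + 15 = 2^6 = 64
x = 64 - 15 = 49
Check: log_2(49 + 15) = log_2(64) = log_2(64) = 6 ✓

x = 49


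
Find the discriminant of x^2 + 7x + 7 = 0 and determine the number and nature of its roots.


For ax^2 + bx + c = 0, discriminant D = b^2 - 4ac
Here a = 1, b = 7, c = 7
D = (7)^2 - 4(1)(7) = 49 - 28 = 21

D = 21 > 0 but not a perfect square
The equation has 2 distinct real irrational roots.

Discriminant = 21, 2 distinct real irrational roots


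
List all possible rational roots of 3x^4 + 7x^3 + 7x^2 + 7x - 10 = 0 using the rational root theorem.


Rational root theorem: possible roots are ±p/q where:
  p divides the constant term (-10): p ∈ {1, 2, 5, 10}
  q divides the leading coefficient (3): q ∈ {1, 3}

All possible rational roots: -10, -5, -10/3, -2, -5/3, -1, -2/3, -1/3, 1/3, 2/3, 1, 5/3, 2, 10/3, 5, 10

-10, -5, -10/3, -2, -5/3, -1, -2/3, -1/3, 1/3, 2/3, 1, 5/3, 2, 10/3, 5, 10


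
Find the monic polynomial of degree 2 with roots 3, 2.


A monic polynomial with roots 3, 2 is:
p(x) = (x - 3)(x - 2)
After multiplying by (x - 3): x - 3
After multiplying by (x - 2): x^2 - 5x + 6

x^2 - 5x + 6


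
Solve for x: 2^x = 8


Express both sides with the same base.
8 = 2^3
Since the bases match: x = 3

x = 3


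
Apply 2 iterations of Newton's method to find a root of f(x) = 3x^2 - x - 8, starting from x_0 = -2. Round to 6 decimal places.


Newton's method: x_(n+1) = x_n - f(x_n)/f'(x_n)
f(x) = 3x^2 - x - 8
f'(x) = 6x - 1

Iteration 1:
  f(-2.000000) = 6.000000
  f'(-2.000000) = -13.000000
  x_1 = -2.000000 - (6.000000)/(-13.000000) = -1.538462

Iteration 2:
  f(-1.538462) = 0.639053
  f'(-1.538462) = -10.230769
  x_2 = -1.538462 - (0.639053)/(-10.230769) = -1.475998

x_2 = -1.475998


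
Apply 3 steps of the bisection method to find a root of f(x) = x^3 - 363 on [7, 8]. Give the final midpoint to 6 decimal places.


f(x) = x^3 - 363
f(7) = -20 < 0
f(8) = 149 > 0

Step 1: midpoint = (7.000000 + 8.000000)/2 = 7.500000
  f(7.500000) = 58.875000
  f(mid) > 0, so root is in [7.000000, 7.500000]

Step 2: midpoint = (7.000000 + 7.500000)/2 = 7.250000
  f(7.250000) = 18.078125
  f(mid) > 0, so root is in [7.000000, 7.250000]

Step 3: midpoint = (7.000000 + 7.250000)/2 = 7.125000
  f(7.125000) = -1.294922
  f(mid) < 0, so root is in [7.125000, 7.250000]

midpoint = 7.125000


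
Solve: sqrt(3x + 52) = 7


Square both sides: 3x + 52 = 7^2 = 49
3x = 49 - 52 = -3
x = -1
Check: sqrt(3*(-1) + 52) = sqrt(49) = 7 ✓

x = -1


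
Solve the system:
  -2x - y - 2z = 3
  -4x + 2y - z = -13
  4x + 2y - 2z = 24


Using Cramer's rule. Expand each determinant along the first row.
D  = (-2)*[2*(-2) - (-1)*2] - (-1)*[(-4)*(-2) - (-1)*4] + (-2)*[(-4)*2 - 2*4]
  = (-2)*(-2) - (-1)*(12) + (-2)*(-16) = 48
Dx = 3*[2*(-2) - (-1)*2] - (-1)*[(-13)*(-2) - (-1)*24] + (-2)*[(-13)*2 - 2*24]
  = 3*(-2) - (-1)*(50) + (-2)*(-74) = 192
Dy = (-2)*[(-13)*(-2) - (-1)*24] - 3*[(-4)*(-2) - (-1)*4] + (-2)*[(-4)*24 - (-13)*4]
  = (-2)*(50) - 3*(12) + (-2)*(-44) = -48
Dz = (-2)*[2*24 - (-13)*2] - (-1)*[(-4)*24 - (-13)*4] + 3*[(-4)*2 - 2*4]
  = (-2)*(74) - (-1)*(-44) + 3*(-16) = -240
x = Dx/D = 192/48 = 4, y = Dy/D = -48/48 = -1, z = Dz/D = -240/48 = -5
Check eq1: (-2)(4) + (-1)(-1) + (-2)(-5) = 3 = 3 ✓
Check eq2: (-4)(4) + (2)(-1) + (-1)(-5) = -13 = -13 ✓
Check eq3: (4)(4) + (2)(-1) + (-2)(-5) = 24 = 24 ✓

x = 4, y = -1, z = -5


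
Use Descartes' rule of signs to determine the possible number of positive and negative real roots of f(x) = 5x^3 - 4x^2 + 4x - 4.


Descartes' rule of signs:

For positive roots, count sign changes in f(x) = 5x^3 - 4x^2 + 4x - 4:
Signs of coefficients: +, -, +, -
Number of sign changes: 3
Possible positive real roots: 3, 1

For negative roots, examine f(-x) = -5x^3 - 4x^2 - 4x - 4:
Signs of coefficients: -, -, -, -
Number of sign changes: 0
Possible negative real roots: 0

Positive roots: 3 or 1; Negative roots: 0


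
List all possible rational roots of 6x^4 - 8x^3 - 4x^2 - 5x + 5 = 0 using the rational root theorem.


Rational root theorem: possible roots are ±p/q where:
  p divides the constant term (5): p ∈ {1, 5}
  q divides the leading coefficient (6): q ∈ {1, 2, 3, 6}

All possible rational roots: -5, -5/2, -5/3, -1, -5/6, -1/2, -1/3, -1/6, 1/6, 1/3, 1/2, 5/6, 1, 5/3, 5/2, 5

-5, -5/2, -5/3, -1, -5/6, -1/2, -1/3, -1/6, 1/6, 1/3, 1/2, 5/6, 1, 5/3, 5/2, 5


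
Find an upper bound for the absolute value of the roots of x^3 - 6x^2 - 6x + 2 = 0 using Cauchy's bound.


Cauchy's bound: all roots r satisfy |r| <= 1 + max(|a_i/a_n|) for i = 0,...,n-1
where a_n is the leading coefficient.

Coefficients: [1, -6, -6, 2]
Leading coefficient a_n = 1
Ratios |a_i/a_n|: 6, 6, 2
Maximum ratio: 6
Cauchy's bound: |r| <= 1 + 6 = 7

Upper bound = 7


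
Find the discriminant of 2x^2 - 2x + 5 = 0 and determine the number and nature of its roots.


For ax^2 + bx + c = 0, discriminant D = b^2 - 4ac
Here a = 2, b = -2, c = 5
D = (-2)^2 - 4(2)(5) = 4 - 40 = -36

D = -36 < 0
The equation has no real roots (2 complex conjugate roots).

Discriminant = -36, no real roots (2 complex conjugate roots)


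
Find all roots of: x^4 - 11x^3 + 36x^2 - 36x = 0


The constant term is 0, so x = 0 is a root. Factor out x:
  x^3 - 11x^2 + 36x - 36 = 0
Let p(x) = x^3 - 11x^2 + 36x - 36. By the rational root theorem (leading coefficient 1), any rational root is an integer divisor of 36: try ±1, ±2, ... in turn.
Test x = 1: value = -10 ≠ 0.
Test x = -1: value = -84 ≠ 0.
Test x = 2: value = 0 ✓, so (x - 2) is a factor.
Synthetic division by (x - 2): bring down 1; 1(2) - 11 = -9; (-9)(2) + 36 = 18; 18(2) - 36 = 0 → quotient x^2 - 9x + 18, remainder 0.
Solve the quadratic x^2 - 9x + 18 = 0: discriminant = (-9)^2 - 4(1)(18) = 81 - 72 = 9.
sqrt(9) = 3, so x = (9 ± 3)/2: x = 6 or x = 3.
Collecting all roots found:

x = 0, x = 2, x = 3, x = 6


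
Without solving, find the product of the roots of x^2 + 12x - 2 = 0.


By Vieta's formulas for ax^2 + bx + c = 0:
  Sum of roots = -b/a
  Product of roots = c/a

Here a = 1, b = 12, c = -2
Sum = -(12)/1 = -12
Product = -2/1 = -2

Product = -2


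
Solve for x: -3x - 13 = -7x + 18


Starting with: -3x - 13 = -7x + 18
Move all x terms to left: (-3 + 7)x = 18 + 13
Simplify: 4x = 31
Divide both sides by 4: x = 31/4

x = 31/4


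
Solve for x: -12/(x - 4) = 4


Multiply both sides by (x - 4): -12 = 4(x - 4)
Distribute: -12 = 4x - 16
4x = -12 + 16 = 4
x = 1

x = 1


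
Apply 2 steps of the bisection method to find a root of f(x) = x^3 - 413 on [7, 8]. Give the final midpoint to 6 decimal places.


f(x) = x^3 - 413
f(7) = -70 < 0
f(8) = 99 > 0

Step 1: midpoint = (7.000000 + 8.000000)/2 = 7.500000
  f(7.500000) = 8.875000
  f(mid) > 0, so root is in [7.000000, 7.500000]

Step 2: midpoint = (7.000000 + 7.500000)/2 = 7.250000
  f(7.250000) = -31.921875
  f(mid) < 0, so root is in [7.250000, 7.500000]

midpoint = 7.250000


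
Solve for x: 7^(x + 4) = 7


Express both sides with the same base.
7 = 7^1
Since the bases match, equate exponents: x + 4 = 1
So x = 1 - (4) = -3

x = -3


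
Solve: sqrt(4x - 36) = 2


Square both sides: 4x - 36 = 2^2 = 4
4x = 4 + 36 = 40
x = 10
Check: sqrt(4*10 - 36) = sqrt(4) = 2 ✓

x = 10


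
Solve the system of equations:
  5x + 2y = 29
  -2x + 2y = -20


Using Cramer's rule:
Determinant D = (5)(2) - (-2)(2) = 10 + 4 = 14
Dx = (29)(2) - (-20)(2) = 58 + 40 = 98
Dy = (5)(-20) - (-2)(29) = -100 + 58 = -42
x = Dx/D = 98/14 = 7
y = Dy/D = -42/14 = -3

x = 7, y = -3


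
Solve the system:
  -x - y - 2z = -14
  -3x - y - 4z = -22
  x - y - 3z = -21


Using Cramer's rule. Expand each determinant along the first row.
D  = (-1)*[(-1)*(-3) - (-4)*(-1)] - (-1)*[(-3)*(-3) - (-4)*1] + (-2)*[(-3)*(-1) - (-1)*1]
  = (-1)*(-1) - (-1)*(13) + (-2)*(4) = 6
Dx = (-14)*[(-1)*(-3) - (-4)*(-1)] - (-1)*[(-22)*(-3) - (-4)*(-21)] + (-2)*[(-22)*(-1) - (-1)*(-21)]
  = (-14)*(-1) - (-1)*(-18) + (-2)*(1) = -6
Dy = (-1)*[(-22)*(-3) - (-4)*(-21)] - (-14)*[(-3)*(-3) - (-4)*1] + (-2)*[(-3)*(-21) - (-22)*1]
  = (-1)*(-18) - (-14)*(13) + (-2)*(85) = 30
Dz = (-1)*[(-1)*(-21) - (-22)*(-1)] - (-1)*[(-3)*(-21) - (-22)*1] + (-14)*[(-3)*(-1) - (-1)*1]
  = (-1)*(-1) - (-1)*(85) + (-14)*(4) = 30
x = Dx/D = -6/6 = -1, y = Dy/D = 30/6 = 5, z = Dz/D = 30/6 = 5
Check eq1: (-1)(-1) + (-1)(5) + (-2)(5) = -14 = -14 ✓
Check eq2: (-3)(-1) + (-1)(5) + (-4)(5) = -22 = -22 ✓
Check eq3: (1)(-1) + (-1)(5) + (-3)(5) = -21 = -21 ✓

x = -1, y = 5, z = 5


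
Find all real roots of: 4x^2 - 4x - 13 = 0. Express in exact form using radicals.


Using the quadratic formula: x = (-b ± sqrt(b^2 - 4ac)) / (2a)
Here a = 4, b = -4, c = -13
Discriminant = b^2 - 4ac = (-4)^2 - 4(4)(-13) = 16 + 208 = 224
Since discriminant = 224 > 0, there are two real roots.
x = (4 ± 4*sqrt(14)) / 8
Simplifying: x = (1 ± sqrt(14)) / 2
Numerically: x ≈ 2.3708 or x ≈ -1.3708

x = (1 + sqrt(14)) / 2 or x = (1 - sqrt(14)) / 2


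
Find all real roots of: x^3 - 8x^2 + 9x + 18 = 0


Let p(x) = x^3 - 8x^2 + 9x + 18. By the rational root theorem (leading coefficient 1), any rational root is an integer divisor of 18: try ±1, ±2, ... in turn.
Test x = 1: value = 20 ≠ 0.
Test x = -1: value = 0 ✓, so (x + 1) is a factor.
Synthetic division by (x + 1): bring down 1; 1(-1) - 8 = -9; (-9)(-1) + 9 = 18; 18(-1) + 18 = 0 → quotient x^2 - 9x + 18, remainder 0.
Solve the quadratic x^2 - 9x + 18 = 0: discriminant = (-9)^2 - 4(1)(18) = 81 - 72 = 9.
sqrt(9) = 3, so x = (9 ± 3)/2: x = 6 or x = 3.

x = -1, x = 3, x = 6


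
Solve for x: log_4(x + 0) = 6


Convert to exponential form: x + 0 = 4^6 = 4096
x = 4096 - 0 = 4096
Check: log_4(4096 + 0) = log_4(4096) = log_4(4096) = 6 ✓

x = 4096


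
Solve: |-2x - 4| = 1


An absolute value equation |expr| = 1 gives two cases:
Case 1: -2x - 4 = 1
  -2x = 5, so x = -5/2
Case 2: -2x - 4 = -1
  -2x = 3, so x = -3/2

x = -5/2, x = -3/2


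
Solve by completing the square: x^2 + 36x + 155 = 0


Start: x^2 + 36x + 155 = 0
Move constant: x^2 + 36x = -155
Half of 36 is 18, squared is 324
Add 324 to both sides: x^2 + 36x + 324 = 169
(x + 18)^2 = 169
x + 18 = ±13
x = -18 + 13 = -5 or x = -18 - 13 = -31

x = -31, x = -5


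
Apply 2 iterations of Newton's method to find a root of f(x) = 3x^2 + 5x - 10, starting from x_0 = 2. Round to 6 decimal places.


Newton's method: x_(n+1) = x_n - f(x_n)/f'(x_n)
f(x) = 3x^2 + 5x - 10
f'(x) = 6x + 5

Iteration 1:
  f(2.000000) = 12.000000
  f'(2.000000) = 17.000000
  x_1 = 2.000000 - (12.000000)/(17.000000) = 1.294118

Iteration 2:
  f(1.294118) = 1.494810
  f'(1.294118) = 12.764706
  x_2 = 1.294118 - (1.494810)/(12.764706) = 1.177013

x_2 = 1.177013


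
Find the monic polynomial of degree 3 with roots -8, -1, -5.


A monic polynomial with roots -8, -1, -5 is:
p(x) = (x + 8)(x + 1)(x + 5)
After multiplying by (x + 8): x + 8
After multiplying by (x + 1): x^2 + 9x + 8
After multiplying by (x + 5): x^3 + 14x^2 + 53x + 40

x^3 + 14x^2 + 53x + 40


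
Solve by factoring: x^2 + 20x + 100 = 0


We need two numbers that multiply to 100 and add to 20.
Those numbers are 10 and 10 (since 10 * 10 = 100 and 10 + 10 = 20).
So x^2 + 20x + 100 = (x + 10)(x + 10) = 0
Setting each factor to zero: x = -10 or x = -10

x = -10


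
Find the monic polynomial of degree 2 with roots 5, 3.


A monic polynomial with roots 5, 3 is:
p(x) = (x - 5)(x - 3)
After multiplying by (x - 5): x - 5
After multiplying by (x - 3): x^2 - 8x + 15

x^2 - 8x + 15


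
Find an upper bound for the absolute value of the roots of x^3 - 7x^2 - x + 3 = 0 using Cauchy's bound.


Cauchy's bound: all roots r satisfy |r| <= 1 + max(|a_i/a_n|) for i = 0,...,n-1
where a_n is the leading coefficient.

Coefficients: [1, -7, -1, 3]
Leading coefficient a_n = 1
Ratios |a_i/a_n|: 7, 1, 3
Maximum ratio: 7
Cauchy's bound: |r| <= 1 + 7 = 8

Upper bound = 8
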